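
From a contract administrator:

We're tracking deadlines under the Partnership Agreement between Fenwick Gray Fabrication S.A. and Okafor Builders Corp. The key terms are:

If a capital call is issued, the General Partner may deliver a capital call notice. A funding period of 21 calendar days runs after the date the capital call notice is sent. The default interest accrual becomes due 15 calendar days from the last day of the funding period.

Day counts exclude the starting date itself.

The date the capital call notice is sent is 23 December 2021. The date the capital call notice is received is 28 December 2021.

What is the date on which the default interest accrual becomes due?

The last day of the funding period: 23 December 2021 + 21 days = 13 January 2022.
Adding 15 calendar days to 13 January 2022 gives 28 January 2022, which is the date on which the default interest accrual becomes due.

28 January 2022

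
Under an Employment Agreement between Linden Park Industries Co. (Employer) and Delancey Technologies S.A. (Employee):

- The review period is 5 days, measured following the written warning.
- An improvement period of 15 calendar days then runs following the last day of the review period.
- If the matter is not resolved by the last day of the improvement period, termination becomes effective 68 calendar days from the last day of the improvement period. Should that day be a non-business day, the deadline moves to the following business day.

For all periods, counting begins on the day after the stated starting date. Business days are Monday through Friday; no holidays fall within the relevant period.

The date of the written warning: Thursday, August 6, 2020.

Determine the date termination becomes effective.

The last day of the review period: 5 calendar days after August 6, 2020 is August 11, 2020.
The last day of the improvement period: August 11, 2020 + 15 days = August 26, 2020.
The date termination becomes effective: August 26, 2020 + 68 days = November 2, 2020. November 2, 2020 is a Monday, so no roll-forward applies.

November 2, 2020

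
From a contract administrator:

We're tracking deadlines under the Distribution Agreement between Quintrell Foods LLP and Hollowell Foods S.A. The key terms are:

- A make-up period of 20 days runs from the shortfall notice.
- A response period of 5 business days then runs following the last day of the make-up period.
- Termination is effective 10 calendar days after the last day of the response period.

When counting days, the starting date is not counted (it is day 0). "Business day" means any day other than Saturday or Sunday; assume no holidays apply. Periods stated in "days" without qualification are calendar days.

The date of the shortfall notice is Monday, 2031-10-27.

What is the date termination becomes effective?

2031-12-01

Adding 20 calendar days to 2031-10-27 gives 2031-11-16, which is the last day of the make-up period.
The last day of the response period: 5 business days after Sunday, 2031-11-16, skipping weekends — Nov 17, Nov 18, Nov 19, Nov 20, Nov 21 — lands on Friday, 2031-11-21.
The date termination becomes effective: 2031-11-21 + 10 days = 2031-12-01.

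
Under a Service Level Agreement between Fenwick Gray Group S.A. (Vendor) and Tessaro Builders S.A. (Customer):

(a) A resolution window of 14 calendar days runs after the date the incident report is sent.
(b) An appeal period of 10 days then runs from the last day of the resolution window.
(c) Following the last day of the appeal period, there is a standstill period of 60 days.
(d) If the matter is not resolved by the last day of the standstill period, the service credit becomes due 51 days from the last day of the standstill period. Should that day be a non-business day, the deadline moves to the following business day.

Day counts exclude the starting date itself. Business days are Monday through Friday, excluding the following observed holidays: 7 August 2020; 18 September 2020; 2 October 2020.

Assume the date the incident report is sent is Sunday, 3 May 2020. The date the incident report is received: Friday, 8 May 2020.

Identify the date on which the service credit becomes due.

Adding 14 calendar days to 3 May 2020 gives 17 May 2020, which is the last day of the resolution window.
Adding 10 calendar days to 17 May 2020 gives 27 May 2020, which is the last day of the appeal period.
The last day of the standstill period: 27 May 2020 + 60 days = 26 July 2020.
The date on which the service credit becomes due: 51 calendar days after 26 July 2020 is 15 September 2020. 15 September 2020 is a Tuesday and is not a listed holiday, so no roll-forward applies.

15 September 2020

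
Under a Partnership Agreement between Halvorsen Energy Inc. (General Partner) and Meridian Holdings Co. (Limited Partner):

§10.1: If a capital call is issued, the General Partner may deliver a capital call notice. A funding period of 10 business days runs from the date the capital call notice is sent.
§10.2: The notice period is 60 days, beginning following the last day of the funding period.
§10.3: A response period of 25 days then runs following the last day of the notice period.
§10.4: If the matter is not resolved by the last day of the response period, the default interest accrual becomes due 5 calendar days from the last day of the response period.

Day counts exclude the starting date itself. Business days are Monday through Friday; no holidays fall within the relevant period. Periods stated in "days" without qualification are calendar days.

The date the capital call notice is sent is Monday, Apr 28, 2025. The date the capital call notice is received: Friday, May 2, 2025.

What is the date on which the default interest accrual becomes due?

Aug 10, 2025

The last day of the funding period: 10 business days after Monday, Apr 28, 2025, skipping weekends — Apr 29, Apr 30, May 1, May 2, May 5, May 6, May 7, May 8, May 9, May 12 — lands on Monday, May 12, 2025.
The last day of the notice period: May 12, 2025 + 60 days = Jul 11, 2025.
The last day of the response period: Jul 11, 2025 + 25 days = Aug 5, 2025.
Adding 5 calendar days to Aug 5, 2025 gives Aug 10, 2025, which is the date on which the default interest accrual becomes due.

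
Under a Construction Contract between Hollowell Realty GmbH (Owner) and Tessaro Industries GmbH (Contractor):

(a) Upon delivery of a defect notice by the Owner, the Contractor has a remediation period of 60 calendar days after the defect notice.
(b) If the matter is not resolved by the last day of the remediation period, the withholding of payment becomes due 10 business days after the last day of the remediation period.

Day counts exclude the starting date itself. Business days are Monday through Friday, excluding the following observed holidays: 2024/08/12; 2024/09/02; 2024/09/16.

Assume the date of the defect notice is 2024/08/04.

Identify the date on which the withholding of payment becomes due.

2024/10/17

The last day of the remediation period: 60 calendar days after 2024/08/04 is 2024/10/03.
The date on which the withholding of payment becomes due: 10 business days after Thursday, 2024/10/03, skipping weekends — Oct 4, Oct 7, Oct 8, Oct 9, Oct 10, Oct 11, Oct 14, Oct 15, Oct 16, Oct 17 — lands on Thursday, 2024/10/17.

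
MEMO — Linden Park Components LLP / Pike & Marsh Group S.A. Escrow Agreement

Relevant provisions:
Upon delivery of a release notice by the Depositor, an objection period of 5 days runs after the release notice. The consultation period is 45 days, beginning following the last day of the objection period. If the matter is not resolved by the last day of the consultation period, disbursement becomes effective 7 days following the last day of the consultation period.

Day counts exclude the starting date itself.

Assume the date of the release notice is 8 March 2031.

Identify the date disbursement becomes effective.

4 May 2031

The last day of the objection period: 8 March 2031 + 5 days = 13 March 2031.
The last day of the consultation period: 45 calendar days after 13 March 2031 is 27 April 2031.
Adding 7 calendar days to 27 April 2031 gives 4 May 2031, which is the date disbursement becomes effective.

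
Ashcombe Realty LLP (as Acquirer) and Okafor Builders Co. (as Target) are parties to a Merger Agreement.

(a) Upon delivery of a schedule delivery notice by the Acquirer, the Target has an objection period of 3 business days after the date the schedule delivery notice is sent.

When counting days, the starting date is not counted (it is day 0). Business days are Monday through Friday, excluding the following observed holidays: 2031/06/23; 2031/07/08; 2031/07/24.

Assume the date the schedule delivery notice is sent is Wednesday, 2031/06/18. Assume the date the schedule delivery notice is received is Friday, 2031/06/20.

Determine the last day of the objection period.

From Wednesday, 2031/06/18, 3 business days (Jun 19, Jun 20, Jun 24, skipping weekends and the listed holiday on Jun 23) brings us to Tuesday, 2031/06/24, which is the last day of the objection period.

2031/06/24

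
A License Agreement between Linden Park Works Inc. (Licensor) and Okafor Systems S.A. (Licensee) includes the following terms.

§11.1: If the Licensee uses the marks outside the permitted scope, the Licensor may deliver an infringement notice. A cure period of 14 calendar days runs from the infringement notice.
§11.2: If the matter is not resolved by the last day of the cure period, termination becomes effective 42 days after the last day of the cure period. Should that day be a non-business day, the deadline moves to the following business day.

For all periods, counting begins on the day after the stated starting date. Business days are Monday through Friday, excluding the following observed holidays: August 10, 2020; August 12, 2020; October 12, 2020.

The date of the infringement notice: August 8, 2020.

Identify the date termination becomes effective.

October 5, 2020

The last day of the cure period: August 8, 2020 + 14 days = August 22, 2020.
The date termination becomes effective: August 22, 2020 + 42 days = October 3, 2020. That falls on a Saturday, so it rolls to the next business day, Monday, October 5, 2020.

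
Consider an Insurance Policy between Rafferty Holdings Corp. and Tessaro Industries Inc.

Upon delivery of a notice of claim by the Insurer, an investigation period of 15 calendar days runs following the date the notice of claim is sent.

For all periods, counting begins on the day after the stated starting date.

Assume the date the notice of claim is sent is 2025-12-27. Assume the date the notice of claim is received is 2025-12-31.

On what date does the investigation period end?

2026-01-11

The last day of the investigation period: 15 calendar days after 2025-12-27 is 2026-01-11.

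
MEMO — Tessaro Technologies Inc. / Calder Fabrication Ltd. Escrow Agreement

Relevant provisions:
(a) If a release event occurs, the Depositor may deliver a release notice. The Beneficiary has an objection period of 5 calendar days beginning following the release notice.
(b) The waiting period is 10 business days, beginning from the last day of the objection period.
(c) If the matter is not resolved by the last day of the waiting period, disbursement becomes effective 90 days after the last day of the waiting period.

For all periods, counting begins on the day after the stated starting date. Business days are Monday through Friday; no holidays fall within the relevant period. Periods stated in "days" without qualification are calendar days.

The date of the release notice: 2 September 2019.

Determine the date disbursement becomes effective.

The last day of the objection period: 5 calendar days after 2 September 2019 is 7 September 2019.
The last day of the waiting period: 10 business days after Saturday, 7 September 2019, skipping weekends — Sep 9, Sep 10, Sep 11, Sep 12, Sep 13, Sep 16, Sep 17, Sep 18, Sep 19, Sep 20 — lands on Friday, 20 September 2019.
The date disbursement becomes effective: 90 calendar days after 20 September 2019 is 19 December 2019.

19 December 2019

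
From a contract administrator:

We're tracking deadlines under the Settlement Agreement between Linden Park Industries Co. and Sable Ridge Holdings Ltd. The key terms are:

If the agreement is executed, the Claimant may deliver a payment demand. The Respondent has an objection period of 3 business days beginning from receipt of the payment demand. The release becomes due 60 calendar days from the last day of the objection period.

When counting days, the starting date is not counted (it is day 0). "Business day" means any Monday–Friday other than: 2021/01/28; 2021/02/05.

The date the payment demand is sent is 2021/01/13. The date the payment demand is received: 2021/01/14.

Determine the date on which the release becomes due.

The last day of the objection period: counting 3 business days from Thursday, 2021/01/14 (Jan 15, Jan 18, Jan 19, skipping weekends) reaches Tuesday, 2021/01/19.
Adding 60 calendar days to 2021/01/19 gives 2021/03/20, which is the date on which the release becomes due.

2021/03/20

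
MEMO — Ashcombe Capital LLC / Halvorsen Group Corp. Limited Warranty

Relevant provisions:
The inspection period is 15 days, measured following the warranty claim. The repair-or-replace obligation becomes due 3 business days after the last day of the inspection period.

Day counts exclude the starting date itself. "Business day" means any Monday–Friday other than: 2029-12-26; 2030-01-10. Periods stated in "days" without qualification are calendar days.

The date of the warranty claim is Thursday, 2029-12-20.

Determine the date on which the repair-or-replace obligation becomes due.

2030-01-09

The last day of the inspection period: 15 calendar days after 2029-12-20 is 2030-01-04.
From Friday, 2030-01-04, 3 business days (Jan 7, Jan 8, Jan 9, skipping weekends) brings us to Wednesday, 2030-01-09, which is the date on which the repair-or-replace obligation becomes due.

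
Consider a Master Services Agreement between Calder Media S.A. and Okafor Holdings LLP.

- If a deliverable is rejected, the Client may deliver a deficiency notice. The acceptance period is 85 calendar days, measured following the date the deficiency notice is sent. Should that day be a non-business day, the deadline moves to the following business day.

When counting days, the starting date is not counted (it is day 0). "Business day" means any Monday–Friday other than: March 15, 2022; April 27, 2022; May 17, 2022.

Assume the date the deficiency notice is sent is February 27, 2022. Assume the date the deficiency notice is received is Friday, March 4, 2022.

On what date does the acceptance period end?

May 23, 2022

Adding 85 calendar days to February 27, 2022 gives May 23, 2022, which is the last day of the acceptance period. May 23, 2022 is a Monday and is not a listed holiday, so no roll-forward applies.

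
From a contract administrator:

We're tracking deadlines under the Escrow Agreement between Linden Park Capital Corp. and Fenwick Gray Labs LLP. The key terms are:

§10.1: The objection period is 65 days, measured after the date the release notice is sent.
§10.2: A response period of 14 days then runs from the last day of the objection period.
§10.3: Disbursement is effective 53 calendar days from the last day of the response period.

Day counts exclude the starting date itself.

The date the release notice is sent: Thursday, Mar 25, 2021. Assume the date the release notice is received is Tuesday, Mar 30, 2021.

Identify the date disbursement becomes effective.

The last day of the objection period: Mar 25, 2021 + 65 days = May 29, 2021.
The last day of the response period: May 29, 2021 + 14 days = Jun 12, 2021.
The date disbursement becomes effective: 53 calendar days after Jun 12, 2021 is Aug 4, 2021.

Aug 4, 2021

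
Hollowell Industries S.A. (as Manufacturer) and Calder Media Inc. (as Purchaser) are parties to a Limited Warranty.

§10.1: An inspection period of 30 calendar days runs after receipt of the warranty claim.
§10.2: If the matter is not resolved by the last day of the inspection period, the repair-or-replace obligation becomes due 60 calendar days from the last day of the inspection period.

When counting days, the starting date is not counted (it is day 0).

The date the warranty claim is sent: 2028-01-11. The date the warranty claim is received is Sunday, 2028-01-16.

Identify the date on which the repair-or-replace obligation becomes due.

2028-04-15

The last day of the inspection period: 2028-01-16 + 30 days = 2028-02-15.
Adding 60 calendar days to 2028-02-15 gives 2028-04-15, which is the date on which the repair-or-replace obligation becomes due.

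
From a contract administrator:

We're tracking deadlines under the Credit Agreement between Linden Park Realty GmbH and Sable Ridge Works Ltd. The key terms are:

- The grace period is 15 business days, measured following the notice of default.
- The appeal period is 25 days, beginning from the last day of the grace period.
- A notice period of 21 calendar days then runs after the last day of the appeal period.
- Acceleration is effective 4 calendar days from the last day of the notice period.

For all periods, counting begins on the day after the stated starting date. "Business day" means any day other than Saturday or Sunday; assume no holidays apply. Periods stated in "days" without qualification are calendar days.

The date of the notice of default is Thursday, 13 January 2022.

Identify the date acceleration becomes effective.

From Thursday, 13 January 2022, 15 business days (Jan 14, Jan 17, Jan 18, Jan 19, …, Feb 1, Feb 2, Feb 3, skipping weekends) brings us to Thursday, 3 February 2022, which is the last day of the grace period.
The last day of the appeal period: 3 February 2022 + 25 days = 28 February 2022.
Adding 21 calendar days to 28 February 2022 gives 21 March 2022, which is the last day of the notice period.
The date acceleration becomes effective: 4 calendar days after 21 March 2022 is 25 March 2022.

25 March 2022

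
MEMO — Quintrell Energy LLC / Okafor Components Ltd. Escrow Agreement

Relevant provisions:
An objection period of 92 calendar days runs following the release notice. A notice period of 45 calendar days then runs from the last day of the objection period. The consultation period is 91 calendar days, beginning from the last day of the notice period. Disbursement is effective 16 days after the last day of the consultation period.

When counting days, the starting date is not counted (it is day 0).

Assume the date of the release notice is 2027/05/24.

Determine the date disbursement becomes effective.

The last day of the objection period: 92 calendar days after 2027/05/24 is 2027/08/24.
The last day of the notice period: 45 calendar days after 2027/08/24 is 2027/10/08.
Adding 91 calendar days to 2027/10/08 gives 2028/01/07, which is the last day of the consultation period.
Adding 16 calendar days to 2028/01/07 gives 2028/01/23, which is the date disbursement becomes effective.

2028/01/23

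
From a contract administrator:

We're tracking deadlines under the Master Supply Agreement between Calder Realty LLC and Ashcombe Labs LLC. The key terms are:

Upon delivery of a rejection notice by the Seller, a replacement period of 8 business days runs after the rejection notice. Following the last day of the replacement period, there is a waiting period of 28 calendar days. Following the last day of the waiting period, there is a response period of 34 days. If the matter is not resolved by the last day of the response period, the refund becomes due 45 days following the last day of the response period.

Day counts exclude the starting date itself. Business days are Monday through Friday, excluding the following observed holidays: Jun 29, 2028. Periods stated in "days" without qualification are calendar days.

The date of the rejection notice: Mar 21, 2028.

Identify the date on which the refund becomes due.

The last day of the replacement period: 8 business days after Tuesday, Mar 21, 2028, skipping weekends — Mar 22, Mar 23, Mar 24, Mar 27, Mar 28, Mar 29, Mar 30, Mar 31 — lands on Friday, Mar 31, 2028.
The last day of the waiting period: 28 calendar days after Mar 31, 2028 is Apr 28, 2028.
The last day of the response period: Apr 28, 2028 + 34 days = Jun 1, 2028.
Adding 45 calendar days to Jun 1, 2028 gives Jul 16, 2028, which is the date on which the refund becomes due.

Jul 16, 2028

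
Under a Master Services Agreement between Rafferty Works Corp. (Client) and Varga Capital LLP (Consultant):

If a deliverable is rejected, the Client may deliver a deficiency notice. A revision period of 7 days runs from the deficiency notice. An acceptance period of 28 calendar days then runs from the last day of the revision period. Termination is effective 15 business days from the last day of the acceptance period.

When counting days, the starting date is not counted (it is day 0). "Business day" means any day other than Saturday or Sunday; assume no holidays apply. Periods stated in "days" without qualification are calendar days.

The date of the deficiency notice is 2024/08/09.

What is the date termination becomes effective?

Adding 7 calendar days to 2024/08/09 gives 2024/08/16, which is the last day of the revision period.
The last day of the acceptance period: 28 calendar days after 2024/08/16 is 2024/09/13.
The date termination becomes effective: counting 15 business days from Friday, 2024/09/13 (Sep 16, Sep 17, Sep 18, Sep 19, …, Oct 2, Oct 3, Oct 4, skipping weekends) reaches Friday, 2024/10/04.

2024/10/04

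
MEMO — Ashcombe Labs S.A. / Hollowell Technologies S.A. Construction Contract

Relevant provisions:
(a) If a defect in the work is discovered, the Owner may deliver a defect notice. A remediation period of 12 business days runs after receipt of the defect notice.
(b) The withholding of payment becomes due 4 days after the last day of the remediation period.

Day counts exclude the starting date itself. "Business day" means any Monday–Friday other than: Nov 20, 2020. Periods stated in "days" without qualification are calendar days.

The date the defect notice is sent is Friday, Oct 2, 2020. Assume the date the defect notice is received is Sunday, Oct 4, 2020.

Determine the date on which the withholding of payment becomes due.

Oct 24, 2020

The last day of the remediation period: counting 12 business days from Sunday, Oct 4, 2020 (Oct 5, Oct 6, Oct 7, Oct 8, …, Oct 16, Oct 19, Oct 20, skipping weekends) reaches Tuesday, Oct 20, 2020.
The date on which the withholding of payment becomes due: Oct 20, 2020 + 4 days = Oct 24, 2020.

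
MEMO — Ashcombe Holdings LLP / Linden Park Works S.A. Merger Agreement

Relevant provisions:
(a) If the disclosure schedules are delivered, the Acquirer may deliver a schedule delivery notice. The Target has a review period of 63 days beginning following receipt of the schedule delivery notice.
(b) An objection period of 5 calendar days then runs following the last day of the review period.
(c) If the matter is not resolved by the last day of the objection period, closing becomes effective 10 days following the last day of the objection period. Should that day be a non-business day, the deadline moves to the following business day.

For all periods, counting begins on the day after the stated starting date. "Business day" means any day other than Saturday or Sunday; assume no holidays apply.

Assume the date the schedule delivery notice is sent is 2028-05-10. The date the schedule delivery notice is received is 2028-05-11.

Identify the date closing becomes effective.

2028-07-28

Adding 63 calendar days to 2028-05-11 gives 2028-07-13, which is the last day of the review period.
The last day of the objection period: 2028-07-13 + 5 days = 2028-07-18.
The date closing becomes effective: 10 calendar days after 2028-07-18 is 2028-07-28. 2028-07-28 is a Friday, so no roll-forward applies.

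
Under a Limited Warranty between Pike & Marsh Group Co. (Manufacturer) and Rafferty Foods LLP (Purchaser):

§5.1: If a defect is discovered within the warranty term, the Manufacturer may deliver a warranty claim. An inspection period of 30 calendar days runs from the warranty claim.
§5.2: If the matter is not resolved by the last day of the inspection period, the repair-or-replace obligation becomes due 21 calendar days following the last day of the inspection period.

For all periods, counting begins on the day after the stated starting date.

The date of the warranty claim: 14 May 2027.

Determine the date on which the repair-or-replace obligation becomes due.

The last day of the inspection period: 14 May 2027 + 30 days = 13 June 2027.
Adding 21 calendar days to 13 June 2027 gives 4 July 2027, which is the date on which the repair-or-replace obligation becomes due.

4 July 2027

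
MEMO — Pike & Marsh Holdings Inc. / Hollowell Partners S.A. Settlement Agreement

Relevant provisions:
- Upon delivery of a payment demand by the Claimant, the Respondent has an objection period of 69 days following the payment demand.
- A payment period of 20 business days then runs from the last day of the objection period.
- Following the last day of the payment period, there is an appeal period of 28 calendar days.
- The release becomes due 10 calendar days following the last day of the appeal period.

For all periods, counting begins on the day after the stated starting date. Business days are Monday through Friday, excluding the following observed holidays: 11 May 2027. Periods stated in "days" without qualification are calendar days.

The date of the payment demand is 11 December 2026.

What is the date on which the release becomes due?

25 April 2027

The last day of the objection period: 69 calendar days after 11 December 2026 is 18 February 2027.
The last day of the payment period: counting 20 business days from Thursday, 18 February 2027 (Feb 19, Feb 22, Feb 23, Feb 24, …, Mar 16, Mar 17, Mar 18, skipping weekends) reaches Thursday, 18 March 2027.
Adding 28 calendar days to 18 March 2027 gives 15 April 2027, which is the last day of the appeal period.
The date on which the release becomes due: 10 calendar days after 15 April 2027 is 25 April 2027.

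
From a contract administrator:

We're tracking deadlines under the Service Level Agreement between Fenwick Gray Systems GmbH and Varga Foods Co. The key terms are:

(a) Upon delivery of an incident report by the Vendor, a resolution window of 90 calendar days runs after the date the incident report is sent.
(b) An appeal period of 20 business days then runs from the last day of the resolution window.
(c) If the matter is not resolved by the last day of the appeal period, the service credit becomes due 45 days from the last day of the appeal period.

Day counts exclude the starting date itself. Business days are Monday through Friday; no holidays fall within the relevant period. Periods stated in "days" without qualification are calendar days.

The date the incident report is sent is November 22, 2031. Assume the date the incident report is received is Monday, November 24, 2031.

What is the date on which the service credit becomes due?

May 3, 2032

Adding 90 calendar days to November 22, 2031 gives February 20, 2032, which is the last day of the resolution window.
The last day of the appeal period: counting 20 business days from Friday, February 20, 2032 (Feb 23, Feb 24, Feb 25, Feb 26, …, Mar 17, Mar 18, Mar 19, skipping weekends) reaches Friday, March 19, 2032.
The date on which the service credit becomes due: 45 calendar days after March 19, 2032 is May 3, 2032.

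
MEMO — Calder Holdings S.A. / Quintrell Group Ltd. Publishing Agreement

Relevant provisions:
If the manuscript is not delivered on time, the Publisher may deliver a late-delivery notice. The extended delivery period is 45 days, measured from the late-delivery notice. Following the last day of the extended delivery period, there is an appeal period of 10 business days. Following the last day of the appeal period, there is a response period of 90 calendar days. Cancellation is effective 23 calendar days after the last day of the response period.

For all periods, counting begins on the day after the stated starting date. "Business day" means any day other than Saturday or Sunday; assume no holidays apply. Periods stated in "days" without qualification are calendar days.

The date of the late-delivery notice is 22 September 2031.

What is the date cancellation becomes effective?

12 March 2032

Adding 45 calendar days to 22 September 2031 gives 6 November 2031, which is the last day of the extended delivery period.
From Thursday, 6 November 2031, 10 business days (Nov 7, Nov 10, Nov 11, Nov 12, Nov 13, Nov 14, Nov 17, Nov 18, Nov 19, Nov 20, skipping weekends) brings us to Thursday, 20 November 2031, which is the last day of the appeal period.
The last day of the response period: 90 calendar days after 20 November 2031 is 18 February 2032.
Adding 23 calendar days to 18 February 2032 gives 12 March 2032, which is the date cancellation becomes effective.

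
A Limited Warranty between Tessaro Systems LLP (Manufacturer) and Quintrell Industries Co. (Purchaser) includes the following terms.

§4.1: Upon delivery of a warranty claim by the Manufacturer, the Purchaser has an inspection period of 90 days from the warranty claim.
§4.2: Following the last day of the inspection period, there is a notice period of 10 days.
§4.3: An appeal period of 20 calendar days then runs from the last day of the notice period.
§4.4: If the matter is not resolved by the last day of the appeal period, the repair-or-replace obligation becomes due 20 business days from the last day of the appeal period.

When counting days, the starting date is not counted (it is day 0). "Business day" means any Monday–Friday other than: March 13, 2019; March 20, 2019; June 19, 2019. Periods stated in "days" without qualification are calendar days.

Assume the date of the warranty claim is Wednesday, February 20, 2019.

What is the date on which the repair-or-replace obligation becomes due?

The last day of the inspection period: 90 calendar days after February 20, 2019 is May 21, 2019.
The last day of the notice period: May 21, 2019 + 10 days = May 31, 2019.
The last day of the appeal period: May 31, 2019 + 20 days = June 20, 2019.
From Thursday, June 20, 2019, 20 business days (Jun 21, Jun 24, Jun 25, Jun 26, …, Jul 16, Jul 17, Jul 18, skipping weekends) brings us to Thursday, July 18, 2019, which is the date on which the repair-or-replace obligation becomes due.

July 18, 2019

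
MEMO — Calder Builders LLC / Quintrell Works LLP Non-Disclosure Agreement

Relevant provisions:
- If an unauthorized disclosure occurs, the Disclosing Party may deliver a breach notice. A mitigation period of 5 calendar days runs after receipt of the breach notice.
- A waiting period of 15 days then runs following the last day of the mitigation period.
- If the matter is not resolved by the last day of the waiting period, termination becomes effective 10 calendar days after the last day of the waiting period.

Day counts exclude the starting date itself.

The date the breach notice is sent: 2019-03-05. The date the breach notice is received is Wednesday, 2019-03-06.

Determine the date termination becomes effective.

The last day of the mitigation period: 2019-03-06 + 5 days = 2019-03-11.
Adding 15 calendar days to 2019-03-11 gives 2019-03-26, which is the last day of the waiting period.
The date termination becomes effective: 10 calendar days after 2019-03-26 is 2019-04-05.

2019-04-05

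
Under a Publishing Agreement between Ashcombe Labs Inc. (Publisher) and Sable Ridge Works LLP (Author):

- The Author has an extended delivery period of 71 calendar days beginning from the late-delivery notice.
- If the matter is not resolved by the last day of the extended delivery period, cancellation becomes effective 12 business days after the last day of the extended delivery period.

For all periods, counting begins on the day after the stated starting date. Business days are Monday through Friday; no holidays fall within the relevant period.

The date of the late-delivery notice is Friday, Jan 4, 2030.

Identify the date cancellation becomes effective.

Apr 2, 2030

The last day of the extended delivery period: 71 calendar days after Jan 4, 2030 is Mar 16, 2030.
The date cancellation becomes effective: counting 12 business days from Saturday, Mar 16, 2030 (Mar 18, Mar 19, Mar 20, Mar 21, …, Mar 29, Apr 1, Apr 2, skipping weekends) reaches Tuesday, Apr 2, 2030.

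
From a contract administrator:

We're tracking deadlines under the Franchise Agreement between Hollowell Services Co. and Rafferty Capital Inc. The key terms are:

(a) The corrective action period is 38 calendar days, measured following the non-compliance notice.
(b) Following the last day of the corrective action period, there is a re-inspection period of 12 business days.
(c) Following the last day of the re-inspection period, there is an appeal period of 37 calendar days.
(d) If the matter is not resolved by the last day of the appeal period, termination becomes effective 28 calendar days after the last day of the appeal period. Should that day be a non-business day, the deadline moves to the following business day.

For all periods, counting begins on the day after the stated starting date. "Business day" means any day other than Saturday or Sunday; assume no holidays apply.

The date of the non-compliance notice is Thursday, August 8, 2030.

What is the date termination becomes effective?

Adding 38 calendar days to August 8, 2030 gives September 15, 2030, which is the last day of the corrective action period.
From Sunday, September 15, 2030, 12 business days (Sep 16, Sep 17, Sep 18, Sep 19, …, Sep 27, Sep 30, Oct 1, skipping weekends) brings us to Tuesday, October 1, 2030, which is the last day of the re-inspection period.
Adding 37 calendar days to October 1, 2030 gives November 7, 2030, which is the last day of the appeal period.
Adding 28 calendar days to November 7, 2030 gives December 5, 2030, which is the date termination becomes effective. December 5, 2030 is a Thursday, so no roll-forward applies.

December 5, 2030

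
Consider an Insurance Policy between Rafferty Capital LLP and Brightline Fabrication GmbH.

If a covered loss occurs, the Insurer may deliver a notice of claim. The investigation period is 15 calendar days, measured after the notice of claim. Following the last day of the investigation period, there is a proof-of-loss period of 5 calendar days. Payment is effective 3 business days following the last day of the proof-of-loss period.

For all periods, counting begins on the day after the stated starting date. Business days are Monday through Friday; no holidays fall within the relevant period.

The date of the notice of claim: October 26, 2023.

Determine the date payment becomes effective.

The last day of the investigation period: 15 calendar days after October 26, 2023 is November 10, 2023.
The last day of the proof-of-loss period: November 10, 2023 + 5 days = November 15, 2023.
The date payment becomes effective: counting 3 business days from Wednesday, November 15, 2023 (Nov 16, Nov 17, Nov 20, skipping weekends) reaches Monday, November 20, 2023.

November 20, 2023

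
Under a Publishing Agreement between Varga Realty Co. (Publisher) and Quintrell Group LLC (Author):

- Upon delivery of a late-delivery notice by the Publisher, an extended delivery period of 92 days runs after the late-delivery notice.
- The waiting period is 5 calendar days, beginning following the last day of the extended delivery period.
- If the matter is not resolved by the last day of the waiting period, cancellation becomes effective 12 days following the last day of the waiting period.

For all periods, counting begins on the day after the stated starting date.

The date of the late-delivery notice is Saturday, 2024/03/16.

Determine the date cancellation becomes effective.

2024/07/03

Adding 92 calendar days to 2024/03/16 gives 2024/06/16, which is the last day of the extended delivery period.
Adding 5 calendar days to 2024/06/16 gives 2024/06/21, which is the last day of the waiting period.
The date cancellation becomes effective: 2024/06/21 + 12 days = 2024/07/03.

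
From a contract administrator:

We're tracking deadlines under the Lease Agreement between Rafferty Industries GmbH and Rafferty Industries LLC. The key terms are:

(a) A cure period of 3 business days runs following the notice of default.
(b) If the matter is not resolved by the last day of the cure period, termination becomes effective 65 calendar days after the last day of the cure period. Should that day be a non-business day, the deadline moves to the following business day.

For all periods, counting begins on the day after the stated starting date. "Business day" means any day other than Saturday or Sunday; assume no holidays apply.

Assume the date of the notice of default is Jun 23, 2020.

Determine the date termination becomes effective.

From Tuesday, Jun 23, 2020, 3 business days (Jun 24, Jun 25, Jun 26, skipping weekends) brings us to Friday, Jun 26, 2020, which is the last day of the cure period.
Adding 65 calendar days to Jun 26, 2020 gives Aug 30, 2020, which is the date termination becomes effective. That falls on a Sunday, so it rolls to the next business day, Monday, Aug 31, 2020.

Aug 31, 2020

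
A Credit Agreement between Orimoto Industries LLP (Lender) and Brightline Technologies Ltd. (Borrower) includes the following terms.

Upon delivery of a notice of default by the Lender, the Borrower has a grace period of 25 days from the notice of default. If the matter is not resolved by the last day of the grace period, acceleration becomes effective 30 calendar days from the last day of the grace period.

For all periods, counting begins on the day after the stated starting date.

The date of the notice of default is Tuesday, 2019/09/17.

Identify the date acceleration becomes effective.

The last day of the grace period: 2019/09/17 + 25 days = 2019/10/12.
The date acceleration becomes effective: 2019/10/12 + 30 days = 2019/11/11.

2019/11/11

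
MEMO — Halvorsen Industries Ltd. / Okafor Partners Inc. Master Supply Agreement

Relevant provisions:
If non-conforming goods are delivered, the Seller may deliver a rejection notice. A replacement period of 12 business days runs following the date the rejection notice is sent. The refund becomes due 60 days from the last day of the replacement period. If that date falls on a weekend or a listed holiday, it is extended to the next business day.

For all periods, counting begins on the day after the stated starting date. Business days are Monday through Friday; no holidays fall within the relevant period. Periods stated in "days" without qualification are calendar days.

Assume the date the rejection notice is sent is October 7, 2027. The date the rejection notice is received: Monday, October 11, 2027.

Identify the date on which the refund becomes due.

December 24, 2027

From Thursday, October 7, 2027, 12 business days (Oct 8, Oct 11, Oct 12, Oct 13, …, Oct 21, Oct 22, Oct 25, skipping weekends) brings us to Monday, October 25, 2027, which is the last day of the replacement period.
The date on which the refund becomes due: October 25, 2027 + 60 days = December 24, 2027. December 24, 2027 is a Friday, so no roll-forward applies.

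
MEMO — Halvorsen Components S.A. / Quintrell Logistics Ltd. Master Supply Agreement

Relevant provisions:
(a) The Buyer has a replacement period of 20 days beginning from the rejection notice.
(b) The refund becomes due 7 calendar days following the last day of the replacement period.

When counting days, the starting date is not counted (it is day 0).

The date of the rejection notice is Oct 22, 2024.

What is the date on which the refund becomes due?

The last day of the replacement period: 20 calendar days after Oct 22, 2024 is Nov 11, 2024.
Adding 7 calendar days to Nov 11, 2024 gives Nov 18, 2024, which is the date on which the refund becomes due.

Nov 18, 2024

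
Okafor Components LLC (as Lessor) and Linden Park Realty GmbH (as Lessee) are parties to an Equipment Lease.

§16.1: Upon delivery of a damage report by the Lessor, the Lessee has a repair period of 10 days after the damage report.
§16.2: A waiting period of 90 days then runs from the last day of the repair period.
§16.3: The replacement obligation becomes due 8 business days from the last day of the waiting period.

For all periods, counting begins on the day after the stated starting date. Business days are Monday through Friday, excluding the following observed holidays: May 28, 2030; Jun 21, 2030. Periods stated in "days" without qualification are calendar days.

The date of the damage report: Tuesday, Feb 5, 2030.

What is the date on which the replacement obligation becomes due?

Adding 10 calendar days to Feb 5, 2030 gives Feb 15, 2030, which is the last day of the repair period.
The last day of the waiting period: 90 calendar days after Feb 15, 2030 is May 16, 2030.
The date on which the replacement obligation becomes due: 8 business days after Thursday, May 16, 2030, skipping weekends and the listed holiday on May 28 — May 17, May 20, May 21, May 22, May 23, May 24, May 27, May 29 — lands on Wednesday, May 29, 2030.

May 29, 2030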